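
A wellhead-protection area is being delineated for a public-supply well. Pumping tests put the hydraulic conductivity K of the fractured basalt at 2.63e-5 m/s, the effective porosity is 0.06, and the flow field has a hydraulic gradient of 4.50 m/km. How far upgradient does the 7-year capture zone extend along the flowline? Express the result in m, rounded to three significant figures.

435 m

K = 2.63e-5 m/s × 86400 s/d = 2.272 m/d
q = Ki = 2.272 × 0.0045 = 0.01023 m/d
v = Ki/n = 2.272·0.0045/0.06 = 0.1704 m/d
T = 7 yr × 365 = 2555 d
L = v × T = 0.1704 × 2555 = 435.4 m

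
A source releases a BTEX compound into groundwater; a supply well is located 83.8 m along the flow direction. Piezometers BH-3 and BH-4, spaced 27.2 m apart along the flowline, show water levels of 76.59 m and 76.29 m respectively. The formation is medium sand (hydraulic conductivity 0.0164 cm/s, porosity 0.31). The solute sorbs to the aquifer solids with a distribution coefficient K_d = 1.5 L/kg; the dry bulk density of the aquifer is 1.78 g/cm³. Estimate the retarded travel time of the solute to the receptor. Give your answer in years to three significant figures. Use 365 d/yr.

Hydraulic gradient i = (76.59 − 76.29) / 27.2 = 0.30 / 27.2 = 0.01103
K = 0.0164 cm/s × 864 = 14.17 m/d
q = Ki = 14.17 × 0.01103 = 0.1563 m/d
Average linear velocity = 0.1563 / 0.31 = 0.5041 m/d
Retardation R = 1 + ρ_b·K_d/n = 1 + 1.78×1.5/0.31 = 9.613
Contaminant velocity v_c = v/R = 0.5041/9.613 = 0.05244 m/d
t = L/v_c = 83.8/0.05244 = 1598 d
   = 1598/365 = 4.38 yr

4.38 years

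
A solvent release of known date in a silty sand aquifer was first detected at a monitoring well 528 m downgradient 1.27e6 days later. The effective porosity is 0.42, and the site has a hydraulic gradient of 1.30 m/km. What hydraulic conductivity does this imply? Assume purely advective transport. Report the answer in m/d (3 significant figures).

v = L / t = 528 / 1.27e6 = 4.157e-4 m/d
K = v · n / i = 4.157e-4 × 0.42 / 0.0013 = 0.134 m/d

0.134 m/d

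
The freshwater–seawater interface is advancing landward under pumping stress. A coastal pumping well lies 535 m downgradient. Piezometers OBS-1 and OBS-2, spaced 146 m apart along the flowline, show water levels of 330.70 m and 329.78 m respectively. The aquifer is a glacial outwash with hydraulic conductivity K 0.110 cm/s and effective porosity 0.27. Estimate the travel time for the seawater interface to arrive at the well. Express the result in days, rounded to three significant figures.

Hydraulic gradient i = (330.70 − 329.78) / 146 = 0.92 / 146 = 0.006301
K = 0.110 cm/s × 864 = 95.04 m/d
Specific discharge q = 95.04 × 0.006301 = 0.5989 m/d
v = Ki/n = 95.04·0.006301/0.27 = 2.218 m/d
t = L / v = 535 / 2.218 = 241.2 d

241 days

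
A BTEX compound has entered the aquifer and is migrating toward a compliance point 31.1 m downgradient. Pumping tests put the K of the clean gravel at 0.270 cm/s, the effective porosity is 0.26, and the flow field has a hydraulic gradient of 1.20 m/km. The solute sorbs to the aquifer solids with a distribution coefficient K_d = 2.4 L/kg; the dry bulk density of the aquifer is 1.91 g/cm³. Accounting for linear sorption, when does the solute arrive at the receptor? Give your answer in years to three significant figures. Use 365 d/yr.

K = 0.270 cm/s × 864 = 233.3 m/d
Darcy flux q = K·i = 233.3 × 0.0012 = 0.2799 m/d
v_s = q/n_e = 0.2799/0.26 = 1.077 m/d
Retardation R = 1 + ρ_b·K_d/n = 1 + 1.91×2.4/0.26 = 18.63
Contaminant velocity v_c = v/R = 1.077/18.63 = 0.05779 m/d
t = L/v_c = 31.1/0.05779 = 538.2 d
   = 538.2/365 = 1.47 yr

1.47 years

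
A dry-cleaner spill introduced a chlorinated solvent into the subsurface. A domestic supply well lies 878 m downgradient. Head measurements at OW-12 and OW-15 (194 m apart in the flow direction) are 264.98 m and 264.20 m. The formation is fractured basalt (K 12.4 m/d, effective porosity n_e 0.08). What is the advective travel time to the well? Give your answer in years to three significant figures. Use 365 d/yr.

Hydraulic gradient i = (264.98 − 264.20) / 194 = 0.78 / 194 = 0.004021
Darcy flux q = K·i = 12.4 × 0.004021 = 0.04986 m/d
Seepage velocity v = q / n = 0.04986 / 0.08 = 0.6232 m/d
t = L / v = 878 / 0.6232 = 1409 d
   = 1409 / 365 = 3.86 yr

3.86 years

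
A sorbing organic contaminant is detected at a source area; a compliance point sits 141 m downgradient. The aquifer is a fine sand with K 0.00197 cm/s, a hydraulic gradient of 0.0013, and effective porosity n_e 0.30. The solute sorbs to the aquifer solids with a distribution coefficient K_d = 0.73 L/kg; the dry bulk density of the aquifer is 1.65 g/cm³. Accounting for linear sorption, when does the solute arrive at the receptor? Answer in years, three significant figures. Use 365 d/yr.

263 years

K = 0.00197 cm/s × 864 = 1.702 m/d
q = Ki = 1.702 × 0.0013 = 0.002213 m/d
Average linear velocity = 0.002213 / 0.30 = 0.007376 m/d
Retardation R = 1 + ρ_b·K_d/n = 1 + 1.65×0.73/0.30 = 5.015
Contaminant velocity v_c = v/R = 0.007376/5.015 = 0.001471 m/d
t = L/v_c = 141/0.001471 = 95870 d
   = 95870/365 = 263 yr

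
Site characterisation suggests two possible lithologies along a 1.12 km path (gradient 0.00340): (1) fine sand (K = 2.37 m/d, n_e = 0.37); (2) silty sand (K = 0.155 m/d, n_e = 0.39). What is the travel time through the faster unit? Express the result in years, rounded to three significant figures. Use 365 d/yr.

141 years

Unit 1 (fine sand): v = 2.37×0.0034/0.37 = 0.02178 m/d, t = 1120/0.02178 = 51430 d
Unit 2 (silty sand): v = 0.155×0.0034/0.39 = 0.001351 m/d, t = 1120/0.001351 = 828800 d
Faster: 51430 d / 365 = 141 yr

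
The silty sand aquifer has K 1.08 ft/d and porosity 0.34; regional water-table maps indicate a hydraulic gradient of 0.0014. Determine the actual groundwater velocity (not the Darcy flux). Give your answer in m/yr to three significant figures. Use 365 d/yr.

K = 1.08 ft/d × 0.3048 = 0.3292 m/d
q = Ki = 0.3292 × 0.0014 = 4.609e-4 m/d
v_s = q/n_e = 4.609e-4/0.34 = 0.001355 m/d
   = 0.001355 × 365 = 0.495 m/yr

0.495 m/yr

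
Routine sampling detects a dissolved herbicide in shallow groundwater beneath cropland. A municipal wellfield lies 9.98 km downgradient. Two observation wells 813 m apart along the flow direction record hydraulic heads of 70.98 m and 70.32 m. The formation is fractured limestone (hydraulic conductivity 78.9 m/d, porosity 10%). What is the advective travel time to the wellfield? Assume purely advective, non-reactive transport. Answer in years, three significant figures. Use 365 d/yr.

Hydraulic gradient i = (70.98 − 70.32) / 813 = 0.66 / 813 = 8.118e-4
Darcy flux q = K·i = 78.9 × 8.118e-4 = 0.06405 m/d
Average linear velocity = 0.06405 / 0.10 = 0.6405 m/d
L = 9.98 km = 9980 m
t = L / v = 9980 / 0.6405 = 15580 d
   = 15580 / 365 = 42.7 yr

42.7 years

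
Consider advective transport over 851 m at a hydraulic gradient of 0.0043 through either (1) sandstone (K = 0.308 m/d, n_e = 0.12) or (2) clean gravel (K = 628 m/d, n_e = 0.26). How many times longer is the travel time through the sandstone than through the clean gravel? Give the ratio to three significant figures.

Unit 1 (sandstone): v = 0.308×0.0043/0.12 = 0.01104 m/d, t = 851/0.01104 = 77110 d
Unit 2 (clean gravel): v = 628×0.0043/0.26 = 10.39 m/d, t = 851/10.39 = 81.94 d
t(sandstone) / t(clean gravel) = 77110/81.94 = 941

941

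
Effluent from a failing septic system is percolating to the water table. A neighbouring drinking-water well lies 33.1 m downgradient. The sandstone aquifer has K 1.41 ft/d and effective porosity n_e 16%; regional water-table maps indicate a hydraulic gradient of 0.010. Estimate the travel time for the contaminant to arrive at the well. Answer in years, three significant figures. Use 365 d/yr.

K = 1.41 ft/d × 0.3048 = 0.4298 m/d
Specific discharge q = 0.4298 × 0.010 = 0.004298 m/d
Average linear velocity = 0.004298 / 0.16 = 0.02686 m/d
t = L / v = 33.1 / 0.02686 = 1232 d
   = 1232 / 365 = 3.38 yr

3.38 years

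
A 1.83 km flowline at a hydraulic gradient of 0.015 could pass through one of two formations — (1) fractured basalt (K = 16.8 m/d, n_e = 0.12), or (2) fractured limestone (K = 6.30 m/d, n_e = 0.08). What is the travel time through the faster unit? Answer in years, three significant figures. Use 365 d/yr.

Unit 1 (fractured basalt): v = 16.8×0.015/0.12 = 2.100 m/d, t = 1830/2.100 = 871.4 d
Unit 2 (fractured limestone): v = 6.30×0.015/0.08 = 1.181 m/d, t = 1830/1.181 = 1549 d
Faster: 871.4 d / 365 = 2.39 yr

2.39 years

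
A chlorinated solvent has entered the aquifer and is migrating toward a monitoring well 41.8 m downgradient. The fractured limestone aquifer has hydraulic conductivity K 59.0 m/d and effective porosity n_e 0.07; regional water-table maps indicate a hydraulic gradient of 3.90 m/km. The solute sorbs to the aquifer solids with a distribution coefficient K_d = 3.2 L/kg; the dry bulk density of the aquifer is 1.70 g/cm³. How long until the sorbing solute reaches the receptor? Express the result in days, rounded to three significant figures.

q = Ki = 59.0 × 0.0039 = 0.2301 m/d
v_s = q/n_e = 0.2301/0.07 = 3.287 m/d
Retardation R = 1 + ρ_b·K_d/n = 1 + 1.70×3.2/0.07 = 78.71
Contaminant velocity v_c = v/R = 3.287/78.71 = 0.04176 m/d
t = L/v_c = 41.8/0.04176 = 1001 d

1000 days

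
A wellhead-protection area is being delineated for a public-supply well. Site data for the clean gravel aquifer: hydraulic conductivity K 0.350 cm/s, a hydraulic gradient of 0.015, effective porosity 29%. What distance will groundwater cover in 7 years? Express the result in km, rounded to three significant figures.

K = 0.350 cm/s × 864 = 302.4 m/d
q = Ki = 302.4 × 0.015 = 4.536 m/d
Average linear velocity = 4.536 / 0.29 = 15.64 m/d
T = 7 yr × 365 = 2555 d
L = v × T = 15.64 × 2555 = 39960 m
   = 40.0 km

40.0 km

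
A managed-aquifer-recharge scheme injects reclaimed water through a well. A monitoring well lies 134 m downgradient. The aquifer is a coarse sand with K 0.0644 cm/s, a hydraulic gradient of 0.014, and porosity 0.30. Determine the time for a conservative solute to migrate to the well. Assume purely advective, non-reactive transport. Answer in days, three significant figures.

51.6 days

K = 0.0644 cm/s × 864 = 55.64 m/d
q = Ki = 55.64 × 0.014 = 0.7790 m/d
v = Ki/n = 55.64·0.014/0.30 = 2.597 m/d
t = L / v = 134 / 2.597 = 51.61 d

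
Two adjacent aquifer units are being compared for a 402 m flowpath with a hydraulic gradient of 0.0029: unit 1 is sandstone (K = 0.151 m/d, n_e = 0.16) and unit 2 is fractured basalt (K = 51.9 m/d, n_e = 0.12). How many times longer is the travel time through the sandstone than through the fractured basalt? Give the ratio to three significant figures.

458

Unit 1 (sandstone): v = 0.151×0.0029/0.16 = 0.002737 m/d, t = 402/0.002737 = 146900 d
Unit 2 (fractured basalt): v = 51.9×0.0029/0.12 = 1.254 m/d, t = 402/1.254 = 320.5 d
t(sandstone) / t(fractured basalt) = 146900/320.5 = 458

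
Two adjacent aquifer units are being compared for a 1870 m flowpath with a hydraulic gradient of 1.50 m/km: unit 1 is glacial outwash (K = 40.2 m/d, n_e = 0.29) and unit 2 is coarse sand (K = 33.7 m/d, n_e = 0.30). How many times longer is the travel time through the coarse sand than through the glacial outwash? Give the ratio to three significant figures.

1.23

Unit 1 (glacial outwash): v = 40.2×0.0015/0.29 = 0.2079 m/d, t = 1870/0.2079 = 8993 d
Unit 2 (coarse sand): v = 33.7×0.0015/0.30 = 0.1685 m/d, t = 1870/0.1685 = 11100 d
t(coarse sand) / t(glacial outwash) = 11100/8993 = 1.23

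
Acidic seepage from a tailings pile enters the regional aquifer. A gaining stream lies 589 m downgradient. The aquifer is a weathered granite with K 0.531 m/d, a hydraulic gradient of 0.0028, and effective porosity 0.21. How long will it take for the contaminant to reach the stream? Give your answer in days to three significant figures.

Darcy flux q = K·i = 0.531 × 0.0028 = 0.001487 m/d
v_s = q/n_e = 0.001487/0.21 = 0.007080 m/d
t = L / v = 589 / 0.007080 = 83190 d

83200 days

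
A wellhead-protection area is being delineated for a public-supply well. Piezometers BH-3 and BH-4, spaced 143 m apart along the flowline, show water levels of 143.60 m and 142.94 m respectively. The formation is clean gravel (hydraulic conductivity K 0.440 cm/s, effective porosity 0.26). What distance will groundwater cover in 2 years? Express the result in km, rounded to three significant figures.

Hydraulic gradient i = (143.60 − 142.94) / 143 = 0.66 / 143 = 0.004615
K = 0.440 cm/s × 864 = 380.2 m/d
q = Ki = 380.2 × 0.004615 = 1.755 m/d
Seepage velocity v = q / n = 1.755 / 0.26 = 6.748 m/d
T = 2 yr × 365 = 730 d
L = v × T = 6.748 × 730 = 4926 m
   = 4.93 km

4.93 km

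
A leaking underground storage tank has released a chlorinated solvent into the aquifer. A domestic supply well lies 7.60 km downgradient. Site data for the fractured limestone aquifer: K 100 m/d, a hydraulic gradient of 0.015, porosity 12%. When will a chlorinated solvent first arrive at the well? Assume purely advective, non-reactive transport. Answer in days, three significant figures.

608 days

Darcy flux q = K·i = 100 × 0.015 = 1.500 m/d
v_s = q/n_e = 1.500/0.12 = 12.50 m/d
L = 7.60 km = 7600 m
t = L / v = 7600 / 12.50 = 608.0 d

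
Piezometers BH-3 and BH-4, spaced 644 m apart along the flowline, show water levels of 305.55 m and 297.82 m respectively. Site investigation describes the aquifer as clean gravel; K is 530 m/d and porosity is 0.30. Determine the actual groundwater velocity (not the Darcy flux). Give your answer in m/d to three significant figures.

21.2 m/d

Hydraulic gradient i = (305.55 − 297.82) / 644 = 7.73 / 644 = 0.01200
q = Ki = 530 × 0.01200 = 6.362 m/d
Seepage velocity v = q / n = 6.362 / 0.30 = 21.21 m/d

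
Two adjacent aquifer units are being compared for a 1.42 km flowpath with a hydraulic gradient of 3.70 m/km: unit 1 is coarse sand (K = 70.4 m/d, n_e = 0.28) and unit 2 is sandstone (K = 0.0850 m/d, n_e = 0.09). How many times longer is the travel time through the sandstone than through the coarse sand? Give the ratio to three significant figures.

266

Unit 1 (coarse sand): v = 70.4×0.0037/0.28 = 0.9303 m/d, t = 1420/0.9303 = 1526 d
Unit 2 (sandstone): v = 0.0850×0.0037/0.09 = 0.003494 m/d, t = 1420/0.003494 = 406400 d
t(sandstone) / t(coarse sand) = 406400/1526 = 266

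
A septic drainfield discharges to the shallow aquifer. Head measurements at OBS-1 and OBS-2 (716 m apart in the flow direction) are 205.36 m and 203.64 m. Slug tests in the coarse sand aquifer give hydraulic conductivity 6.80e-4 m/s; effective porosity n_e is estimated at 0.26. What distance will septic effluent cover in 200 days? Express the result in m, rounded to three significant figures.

Hydraulic gradient i = (205.36 − 203.64) / 716 = 1.72 / 716 = 0.002402
K = 6.80e-4 m/s × 86400 s/d = 58.75 m/d
q = Ki = 58.75 × 0.002402 = 0.1411 m/d
Seepage velocity v = q / n = 0.1411 / 0.26 = 0.5428 m/d
L = v × T = 0.5428 × 200 = 108.6 m

109 m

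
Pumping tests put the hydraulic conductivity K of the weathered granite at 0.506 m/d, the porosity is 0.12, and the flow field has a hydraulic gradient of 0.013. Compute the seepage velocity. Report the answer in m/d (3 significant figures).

0.0548 m/d

Darcy flux q = K·i = 0.506 × 0.013 = 0.006578 m/d
v_s = q/n_e = 0.006578/0.12 = 0.05482 m/d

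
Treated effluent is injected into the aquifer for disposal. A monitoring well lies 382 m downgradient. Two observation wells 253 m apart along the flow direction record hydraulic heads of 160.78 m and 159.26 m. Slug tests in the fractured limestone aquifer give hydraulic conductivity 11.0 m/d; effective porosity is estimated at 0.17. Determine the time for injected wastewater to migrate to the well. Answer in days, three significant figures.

Hydraulic gradient i = (160.78 − 159.26) / 253 = 1.52 / 253 = 0.006008
q = Ki = 11.0 × 0.006008 = 0.06609 m/d
Average linear velocity = 0.06609 / 0.17 = 0.3887 m/d
t = L / v = 382 / 0.3887 = 982.6 d

983 days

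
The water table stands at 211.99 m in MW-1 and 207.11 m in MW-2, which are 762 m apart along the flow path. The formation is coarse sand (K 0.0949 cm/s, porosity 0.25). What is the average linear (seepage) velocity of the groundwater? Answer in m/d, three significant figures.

2.10 m/d

Hydraulic gradient i = (211.99 − 207.11) / 762 = 4.88 / 762 = 0.006404
K = 0.0949 cm/s × 864 = 81.99 m/d
Specific discharge q = 81.99 × 0.006404 = 0.5251 m/d
Seepage velocity v = q / n = 0.5251 / 0.25 = 2.100 m/d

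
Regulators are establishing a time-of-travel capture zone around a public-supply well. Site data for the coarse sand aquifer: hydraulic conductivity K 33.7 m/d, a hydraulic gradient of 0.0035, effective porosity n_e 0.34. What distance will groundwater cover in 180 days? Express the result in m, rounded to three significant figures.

Darcy flux q = K·i = 33.7 × 0.0035 = 0.1180 m/d
v = Ki/n = 33.7·0.0035/0.34 = 0.3469 m/d
L = v × T = 0.3469 × 180 = 62.44 m

62.4 m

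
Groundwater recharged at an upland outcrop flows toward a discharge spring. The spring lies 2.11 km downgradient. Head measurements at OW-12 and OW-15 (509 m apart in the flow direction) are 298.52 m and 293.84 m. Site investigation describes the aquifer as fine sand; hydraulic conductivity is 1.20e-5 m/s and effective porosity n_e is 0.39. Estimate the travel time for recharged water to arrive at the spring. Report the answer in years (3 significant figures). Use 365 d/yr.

236 years

Hydraulic gradient i = (298.52 − 293.84) / 509 = 4.68 / 509 = 0.009194
K = 1.20e-5 m/s × 86400 s/d = 1.037 m/d
q = Ki = 1.037 × 0.009194 = 0.009533 m/d
v_s = q/n_e = 0.009533/0.39 = 0.02444 m/d
L = 2.11 km = 2110 m
t = L / v = 2110 / 0.02444 = 86320 d
   = 86320 / 365 = 236 yr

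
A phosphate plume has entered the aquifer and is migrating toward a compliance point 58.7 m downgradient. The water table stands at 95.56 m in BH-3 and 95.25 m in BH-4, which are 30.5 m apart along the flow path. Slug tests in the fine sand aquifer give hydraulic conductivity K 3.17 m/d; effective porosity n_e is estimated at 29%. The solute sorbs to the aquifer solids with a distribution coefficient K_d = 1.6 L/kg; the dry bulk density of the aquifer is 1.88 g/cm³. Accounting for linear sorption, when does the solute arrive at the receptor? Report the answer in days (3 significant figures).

Hydraulic gradient i = (95.56 − 95.25) / 30.5 = 0.31 / 30.5 = 0.01016
Specific discharge q = 3.17 × 0.01016 = 0.03222 m/d
v = Ki/n = 3.17·0.01016/0.29 = 0.1111 m/d
Retardation R = 1 + ρ_b·K_d/n = 1 + 1.88×1.6/0.29 = 11.37
Contaminant velocity v_c = v/R = 0.1111/11.37 = 0.009769 m/d
t = L/v_c = 58.7/0.009769 = 6009 d

6010 days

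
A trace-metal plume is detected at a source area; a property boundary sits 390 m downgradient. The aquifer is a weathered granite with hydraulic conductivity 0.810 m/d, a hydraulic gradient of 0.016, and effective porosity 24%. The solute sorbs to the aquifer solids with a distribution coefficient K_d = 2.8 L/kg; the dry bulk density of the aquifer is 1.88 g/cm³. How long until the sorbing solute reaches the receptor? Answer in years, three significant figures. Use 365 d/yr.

Specific discharge q = 0.810 × 0.016 = 0.01296 m/d
v = Ki/n = 0.810·0.016/0.24 = 0.05400 m/d
Retardation R = 1 + ρ_b·K_d/n = 1 + 1.88×2.8/0.24 = 22.93
Contaminant velocity v_c = v/R = 0.05400/22.93 = 0.002355 m/d
t = L/v_c = 390/0.002355 = 165600 d
   = 165600/365 = 454 yr

454 years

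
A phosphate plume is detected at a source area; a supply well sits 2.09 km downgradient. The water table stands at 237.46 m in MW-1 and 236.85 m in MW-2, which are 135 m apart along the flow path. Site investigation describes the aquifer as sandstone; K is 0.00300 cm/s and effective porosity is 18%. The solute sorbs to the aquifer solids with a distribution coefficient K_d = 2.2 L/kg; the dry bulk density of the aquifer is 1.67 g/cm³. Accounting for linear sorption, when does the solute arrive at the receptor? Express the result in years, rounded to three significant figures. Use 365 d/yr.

1880 years

Hydraulic gradient i = (237.46 − 236.85) / 135 = 0.61 / 135 = 0.004519
K = 0.00300 cm/s × 864 = 2.592 m/d
q = Ki = 2.592 × 0.004519 = 0.01171 m/d
v_s = q/n_e = 0.01171/0.18 = 0.06507 m/d
Retardation R = 1 + ρ_b·K_d/n = 1 + 1.67×2.2/0.18 = 21.41
Contaminant velocity v_c = v/R = 0.06507/21.41 = 0.003039 m/d
L = 2.09 km = 2090 m
t = L/v_c = 2090/0.003039 = 687700 d
   = 687700/365 = 1880 yr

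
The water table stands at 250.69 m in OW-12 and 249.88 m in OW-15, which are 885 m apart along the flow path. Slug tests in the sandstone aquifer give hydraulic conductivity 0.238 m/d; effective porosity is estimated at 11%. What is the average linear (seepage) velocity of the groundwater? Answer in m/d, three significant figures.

0.00198 m/d

Hydraulic gradient i = (250.69 − 249.88) / 885 = 0.81 / 885 = 9.153e-4
Specific discharge q = 0.238 × 9.153e-4 = 2.178e-4 m/d
v_s = q/n_e = 2.178e-4/0.11 = 0.001980 m/d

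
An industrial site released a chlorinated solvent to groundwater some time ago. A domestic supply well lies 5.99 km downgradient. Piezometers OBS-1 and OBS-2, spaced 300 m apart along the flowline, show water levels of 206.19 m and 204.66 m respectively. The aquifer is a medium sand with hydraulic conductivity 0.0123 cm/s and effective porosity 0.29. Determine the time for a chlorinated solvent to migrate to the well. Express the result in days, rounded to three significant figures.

32100 days

Hydraulic gradient i = (206.19 − 204.66) / 300 = 1.53 / 300 = 0.005100
K = 0.0123 cm/s × 864 = 10.63 m/d
Darcy flux q = K·i = 10.63 × 0.005100 = 0.05420 m/d
v = Ki/n = 10.63·0.005100/0.29 = 0.1869 m/d
L = 5.99 km = 5990 m
t = L / v = 5990 / 0.1869 = 32050 d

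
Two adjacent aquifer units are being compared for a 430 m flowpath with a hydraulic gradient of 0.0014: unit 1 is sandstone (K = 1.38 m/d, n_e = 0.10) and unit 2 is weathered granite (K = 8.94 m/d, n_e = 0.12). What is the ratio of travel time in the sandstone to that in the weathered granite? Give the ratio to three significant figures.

5.40

Unit 1 (sandstone): v = 1.38×0.0014/0.10 = 0.01932 m/d, t = 430/0.01932 = 22260 d
Unit 2 (weathered granite): v = 8.94×0.0014/0.12 = 0.1043 m/d, t = 430/0.1043 = 4123 d
t(sandstone) / t(weathered granite) = 22260/4123 = 5.40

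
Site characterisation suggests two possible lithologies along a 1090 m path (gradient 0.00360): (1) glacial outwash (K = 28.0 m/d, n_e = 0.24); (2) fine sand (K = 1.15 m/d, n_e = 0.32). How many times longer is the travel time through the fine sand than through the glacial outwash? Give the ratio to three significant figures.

Unit 1 (glacial outwash): v = 28.0×0.0036/0.24 = 0.4200 m/d, t = 1090/0.4200 = 2595 d
Unit 2 (fine sand): v = 1.15×0.0036/0.32 = 0.01294 m/d, t = 1090/0.01294 = 84250 d
t(fine sand) / t(glacial outwash) = 84250/2595 = 32.5

32.5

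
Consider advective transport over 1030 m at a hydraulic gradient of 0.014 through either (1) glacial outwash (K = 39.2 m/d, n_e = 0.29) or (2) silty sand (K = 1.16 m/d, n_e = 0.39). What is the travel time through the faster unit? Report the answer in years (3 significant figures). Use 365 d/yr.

1.49 years

Unit 1 (glacial outwash): v = 39.2×0.014/0.29 = 1.892 m/d, t = 1030/1.892 = 544.3 d
Unit 2 (silty sand): v = 1.16×0.014/0.39 = 0.04164 m/d, t = 1030/0.04164 = 24740 d
Faster: 544.3 d / 365 = 1.49 yr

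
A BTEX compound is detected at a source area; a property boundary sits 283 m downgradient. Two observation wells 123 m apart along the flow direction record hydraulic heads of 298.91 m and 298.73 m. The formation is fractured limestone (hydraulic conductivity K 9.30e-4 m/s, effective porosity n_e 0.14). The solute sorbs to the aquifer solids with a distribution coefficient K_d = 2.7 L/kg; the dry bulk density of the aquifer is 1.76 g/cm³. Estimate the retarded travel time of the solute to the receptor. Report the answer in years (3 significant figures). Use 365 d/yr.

Hydraulic gradient i = (298.91 − 298.73) / 123 = 0.18 / 123 = 0.001463
K = 9.30e-4 m/s × 86400 s/d = 80.35 m/d
Darcy flux q = K·i = 80.35 × 0.001463 = 0.1176 m/d
Seepage velocity v = q / n = 0.1176 / 0.14 = 0.8399 m/d
Retardation R = 1 + ρ_b·K_d/n = 1 + 1.76×2.7/0.14 = 34.94
Contaminant velocity v_c = v/R = 0.8399/34.94 = 0.02404 m/d
t = L/v_c = 283/0.02404 = 11770 d
   = 11770/365 = 32.3 yr

32.3 years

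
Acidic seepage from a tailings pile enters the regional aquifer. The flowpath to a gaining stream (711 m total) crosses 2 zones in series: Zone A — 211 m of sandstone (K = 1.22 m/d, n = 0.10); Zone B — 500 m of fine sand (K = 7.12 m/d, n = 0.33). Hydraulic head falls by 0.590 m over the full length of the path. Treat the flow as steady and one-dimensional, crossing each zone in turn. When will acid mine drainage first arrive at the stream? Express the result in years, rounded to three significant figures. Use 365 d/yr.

210 years

Continuity: the same q passes through each zone, so ΔH = q·Σ(L_j/K_j) — the zones act as resistances in series.
Σ(L/K) = 211/1.22 + 500/7.12 = 173.0 + 70.22 = 243.2 d
q = ΔH / Σ(L/K) = 0.590 / 243.2 = 0.002426 m/d (same in every zone)
Zone A: v = q/n = 0.002426/0.10 = 0.02426 m/d → t_A = 211/0.02426 = 8697 d
Zone B: v = q/n = 0.002426/0.33 = 0.007352 m/d → t_B = 500/0.007352 = 68010 d
Total t = 8697 + 68010 = 76700 d
   = 76700 / 365 = 210 yr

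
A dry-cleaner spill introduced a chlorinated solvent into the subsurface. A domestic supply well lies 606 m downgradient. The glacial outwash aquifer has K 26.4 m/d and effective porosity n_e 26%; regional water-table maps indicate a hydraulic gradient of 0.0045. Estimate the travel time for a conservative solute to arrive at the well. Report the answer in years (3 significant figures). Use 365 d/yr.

Specific discharge q = 26.4 × 0.0045 = 0.1188 m/d
Seepage velocity v = q / n = 0.1188 / 0.26 = 0.4569 m/d
t = L / v = 606 / 0.4569 = 1326 d
   = 1326 / 365 = 3.63 yr

3.63 years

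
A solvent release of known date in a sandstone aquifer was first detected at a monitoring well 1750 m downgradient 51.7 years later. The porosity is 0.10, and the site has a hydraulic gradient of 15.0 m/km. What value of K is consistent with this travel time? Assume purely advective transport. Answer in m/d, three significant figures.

0.618 m/d

t = 51.7 years = 18870 d
v = L / t = 1750 / 18870 = 0.09274 m/d
K = v · n / i = 0.09274 × 0.10 / 0.015 = 0.618 m/d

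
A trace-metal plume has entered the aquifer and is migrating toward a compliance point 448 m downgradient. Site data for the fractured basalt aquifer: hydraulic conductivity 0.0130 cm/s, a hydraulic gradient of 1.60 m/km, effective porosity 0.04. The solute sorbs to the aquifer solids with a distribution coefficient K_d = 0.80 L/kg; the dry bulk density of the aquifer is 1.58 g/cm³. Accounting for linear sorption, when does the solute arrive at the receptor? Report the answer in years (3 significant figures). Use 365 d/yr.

K = 0.0130 cm/s × 864 = 11.23 m/d
Darcy flux q = K·i = 11.23 × 0.0016 = 0.01797 m/d
v_s = q/n_e = 0.01797/0.04 = 0.4493 m/d
Retardation R = 1 + ρ_b·K_d/n = 1 + 1.58×0.80/0.04 = 32.60
Contaminant velocity v_c = v/R = 0.4493/32.60 = 0.01378 m/d
t = L/v_c = 448/0.01378 = 32510 d
   = 32510/365 = 89.1 yr

89.1 years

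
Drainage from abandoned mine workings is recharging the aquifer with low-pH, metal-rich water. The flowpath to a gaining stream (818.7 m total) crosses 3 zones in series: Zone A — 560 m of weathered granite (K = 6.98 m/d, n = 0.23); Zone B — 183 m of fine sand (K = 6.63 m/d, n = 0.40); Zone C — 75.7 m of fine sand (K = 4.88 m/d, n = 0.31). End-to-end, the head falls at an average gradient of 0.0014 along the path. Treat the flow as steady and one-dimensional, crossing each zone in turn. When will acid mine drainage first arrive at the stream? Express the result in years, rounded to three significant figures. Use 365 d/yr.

Steady 1-D flow in series ⇒ the Darcy flux q is identical in every zone and the zone head losses add (resistances L/K in series).
Σ(L/K) = 560/6.98 + 183/6.63 + 75.7/4.88 = 80.23 + 27.60 + 15.51 = 123.3 d
K_eq = L_total / Σ(L/K) = 818.7 / 123.3 = 6.638 m/d
q = K_eq · i = 6.638 × 0.0014 = 0.009293 m/d (same in every zone)
Zone A: v = q/n = 0.009293/0.23 = 0.04040 m/d → t_A = 560/0.04040 = 13860 d
Zone B: v = q/n = 0.009293/0.40 = 0.02323 m/d → t_B = 183/0.02323 = 7877 d
Zone C: v = q/n = 0.009293/0.31 = 0.02998 m/d → t_C = 75.7/0.02998 = 2525 d
Total t = 13860 + 7877 + 2525 = 24260 d
   = 24260 / 365 = 66.5 yr

66.5 years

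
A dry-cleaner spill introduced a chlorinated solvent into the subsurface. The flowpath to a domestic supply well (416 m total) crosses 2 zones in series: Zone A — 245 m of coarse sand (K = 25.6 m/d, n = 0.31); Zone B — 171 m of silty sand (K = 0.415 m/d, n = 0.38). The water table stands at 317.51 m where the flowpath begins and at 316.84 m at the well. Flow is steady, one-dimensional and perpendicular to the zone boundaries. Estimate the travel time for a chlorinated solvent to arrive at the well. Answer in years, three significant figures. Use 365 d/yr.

243 years

Total head drop ΔH = 317.51 − 316.84 = 0.67 m
Steady 1-D flow in series ⇒ the Darcy flux q is identical in every zone and the zone head losses add (resistances L/K in series).
Σ(L/K) = 245/25.6 + 171/0.415 = 9.570 + 412.0 = 421.6 d
q = ΔH / Σ(L/K) = 0.67 / 421.6 = 0.001589 m/d (same in every zone)
Zone A: v = q/n = 0.001589/0.31 = 0.005126 m/d → t_A = 245/0.005126 = 47790 d
Zone B: v = q/n = 0.001589/0.38 = 0.004182 m/d → t_B = 171/0.004182 = 40890 d
Total t = 47790 + 40890 = 88680 d
   = 88680 / 365 = 243 yr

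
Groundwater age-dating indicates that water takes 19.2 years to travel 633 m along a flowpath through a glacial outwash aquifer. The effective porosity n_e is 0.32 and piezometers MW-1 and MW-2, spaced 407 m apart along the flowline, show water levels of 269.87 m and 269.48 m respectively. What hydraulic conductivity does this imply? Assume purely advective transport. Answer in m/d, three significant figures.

30.2 m/d

Hydraulic gradient i = (269.87 − 269.48) / 407 = 0.39 / 407 = 9.582e-4
t = 19.2 years = 7008 d
v = L / t = 633 / 7008 = 0.09033 m/d
K = v · n / i = 0.09033 × 0.32 / 9.582e-4 = 30.2 m/d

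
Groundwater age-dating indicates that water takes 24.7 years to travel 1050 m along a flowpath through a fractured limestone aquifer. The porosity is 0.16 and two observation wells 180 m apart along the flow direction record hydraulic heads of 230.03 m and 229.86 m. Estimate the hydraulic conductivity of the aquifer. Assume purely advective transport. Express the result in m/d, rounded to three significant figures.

Hydraulic gradient i = (230.03 − 229.86) / 180 = 0.17 / 180 = 9.444e-4
t = 24.7 years = 9016 d
v = L / t = 1050 / 9016 = 0.1165 m/d
K = v · n / i = 0.1165 × 0.16 / 9.444e-4 = 19.7 m/d

19.7 m/d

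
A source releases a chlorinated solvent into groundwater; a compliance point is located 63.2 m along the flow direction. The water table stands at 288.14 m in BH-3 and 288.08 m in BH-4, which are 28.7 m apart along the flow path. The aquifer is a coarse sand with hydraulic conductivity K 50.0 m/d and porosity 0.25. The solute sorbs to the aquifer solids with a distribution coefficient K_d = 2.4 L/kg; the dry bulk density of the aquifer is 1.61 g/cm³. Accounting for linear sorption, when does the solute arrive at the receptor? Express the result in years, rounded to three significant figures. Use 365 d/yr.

Hydraulic gradient i = (288.14 − 288.08) / 28.7 = 0.06 / 28.7 = 0.002091
q = Ki = 50.0 × 0.002091 = 0.1045 m/d
v_s = q/n_e = 0.1045/0.25 = 0.4181 m/d
Retardation R = 1 + ρ_b·K_d/n = 1 + 1.61×2.4/0.25 = 16.46
Contaminant velocity v_c = v/R = 0.4181/16.46 = 0.02541 m/d
t = L/v_c = 63.2/0.02541 = 2487 d
   = 2487/365 = 6.81 yr

6.81 years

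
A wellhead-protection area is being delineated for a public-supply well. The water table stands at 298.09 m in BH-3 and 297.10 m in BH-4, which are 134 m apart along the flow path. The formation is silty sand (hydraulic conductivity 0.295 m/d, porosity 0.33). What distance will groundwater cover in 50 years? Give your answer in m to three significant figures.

Hydraulic gradient i = (298.09 − 297.10) / 134 = 0.99 / 134 = 0.007388
Darcy flux q = K·i = 0.295 × 0.007388 = 0.002179 m/d
Average linear velocity = 0.002179 / 0.33 = 0.006604 m/d
T = 50 yr × 365 = 18250 d
L = v × T = 0.006604 × 18250 = 120.5 m

121 m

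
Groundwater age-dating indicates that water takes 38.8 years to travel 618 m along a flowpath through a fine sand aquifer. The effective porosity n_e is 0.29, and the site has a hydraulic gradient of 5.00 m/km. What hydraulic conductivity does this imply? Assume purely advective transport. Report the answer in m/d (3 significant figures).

t = 38.8 years = 14160 d
v = L / t = 618 / 14160 = 0.04364 m/d
K = v · n / i = 0.04364 × 0.29 / 0.0050 = 2.53 m/d

2.53 m/d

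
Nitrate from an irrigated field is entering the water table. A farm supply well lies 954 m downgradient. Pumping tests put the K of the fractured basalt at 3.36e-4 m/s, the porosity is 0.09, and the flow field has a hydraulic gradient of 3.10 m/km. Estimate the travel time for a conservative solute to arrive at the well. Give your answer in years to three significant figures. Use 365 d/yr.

2.61 years

K = 3.36e-4 m/s × 86400 s/d = 29.03 m/d
Darcy flux q = K·i = 29.03 × 0.0031 = 0.08999 m/d
v_s = q/n_e = 0.08999/0.09 = 0.9999 m/d
t = L / v = 954 / 0.9999 = 954.1 d
   = 954.1 / 365 = 2.61 yr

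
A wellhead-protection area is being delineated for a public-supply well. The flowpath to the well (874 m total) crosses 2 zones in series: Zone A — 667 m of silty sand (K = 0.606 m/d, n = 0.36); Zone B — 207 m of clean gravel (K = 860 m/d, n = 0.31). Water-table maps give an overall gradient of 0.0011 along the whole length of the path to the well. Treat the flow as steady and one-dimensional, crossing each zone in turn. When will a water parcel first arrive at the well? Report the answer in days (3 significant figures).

348000 days

Continuity: the same q passes through each zone, so ΔH = q·Σ(L_j/K_j) — the zones act as resistances in series.
Σ(L/K) = 667/0.606 + 207/860 = 1101 + 0.2407 = 1101 d
K_eq = L_total / Σ(L/K) = 874 / 1101 = 0.7939 m/d
q = K_eq · i = 0.7939 × 0.0011 = 8.733e-4 m/d (same in every zone)
Zone A: v = q/n = 8.733e-4/0.36 = 0.002426 m/d → t_A = 667/0.002426 = 275000 d
Zone B: v = q/n = 8.733e-4/0.31 = 0.002817 m/d → t_B = 207/0.002817 = 73480 d
Total t = 275000 + 73480 = 348400 d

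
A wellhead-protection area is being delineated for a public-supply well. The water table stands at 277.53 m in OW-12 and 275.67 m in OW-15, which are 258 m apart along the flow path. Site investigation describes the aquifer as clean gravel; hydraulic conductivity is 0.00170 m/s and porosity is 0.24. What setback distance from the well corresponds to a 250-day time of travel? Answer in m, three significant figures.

Hydraulic gradient i = (277.53 − 275.67) / 258 = 1.86 / 258 = 0.007209
K = 0.00170 m/s × 86400 s/d = 146.9 m/d
Specific discharge q = 146.9 × 0.007209 = 1.059 m/d
v = Ki/n = 146.9·0.007209/0.24 = 4.412 m/d
L = v × T = 4.412 × 250 = 1103 m

1100 m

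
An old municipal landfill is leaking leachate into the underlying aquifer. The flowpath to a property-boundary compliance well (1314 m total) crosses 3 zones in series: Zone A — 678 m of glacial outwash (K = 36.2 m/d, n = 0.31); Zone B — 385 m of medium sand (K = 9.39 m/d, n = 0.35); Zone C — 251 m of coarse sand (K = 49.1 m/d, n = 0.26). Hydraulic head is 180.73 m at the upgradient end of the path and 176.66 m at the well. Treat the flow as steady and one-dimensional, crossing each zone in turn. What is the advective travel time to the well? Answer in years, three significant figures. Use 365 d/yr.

17.9 years

Total head drop ΔH = 180.73 − 176.66 = 4.07 m
Steady 1-D flow in series ⇒ the Darcy flux q is identical in every zone and the zone head losses add (resistances L/K in series).
Σ(L/K) = 678/36.2 + 385/9.39 + 251/49.1 = 18.73 + 41.00 + 5.112 = 64.84 d
q = ΔH / Σ(L/K) = 4.07 / 64.84 = 0.06277 m/d (same in every zone)
Zone A: v = q/n = 0.06277/0.31 = 0.2025 m/d → t_A = 678/0.2025 = 3349 d
Zone B: v = q/n = 0.06277/0.35 = 0.1793 m/d → t_B = 385/0.1793 = 2147 d
Zone C: v = q/n = 0.06277/0.26 = 0.2414 m/d → t_C = 251/0.2414 = 1040 d
Total t = 3349 + 2147 + 1040 = 6535 d
   = 6535 / 365 = 17.9 yr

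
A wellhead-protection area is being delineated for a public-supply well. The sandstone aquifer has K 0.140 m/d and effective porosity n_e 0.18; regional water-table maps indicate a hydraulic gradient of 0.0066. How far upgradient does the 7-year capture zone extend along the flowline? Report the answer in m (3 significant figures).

13.1 m

Specific discharge q = 0.140 × 0.0066 = 9.240e-4 m/d
v = Ki/n = 0.140·0.0066/0.18 = 0.005133 m/d
T = 7 yr × 365 = 2555 d
L = v × T = 0.005133 × 2555 = 13.12 m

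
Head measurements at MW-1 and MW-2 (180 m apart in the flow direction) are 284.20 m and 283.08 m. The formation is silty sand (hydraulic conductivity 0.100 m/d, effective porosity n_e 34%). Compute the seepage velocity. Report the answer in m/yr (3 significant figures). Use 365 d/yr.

0.668 m/yr

Hydraulic gradient i = (284.20 − 283.08) / 180 = 1.12 / 180 = 0.006222
Specific discharge q = 0.100 × 0.006222 = 6.222e-4 m/d
Seepage velocity v = q / n = 6.222e-4 / 0.34 = 0.001830 m/d
   = 0.001830 × 365 = 0.668 m/yr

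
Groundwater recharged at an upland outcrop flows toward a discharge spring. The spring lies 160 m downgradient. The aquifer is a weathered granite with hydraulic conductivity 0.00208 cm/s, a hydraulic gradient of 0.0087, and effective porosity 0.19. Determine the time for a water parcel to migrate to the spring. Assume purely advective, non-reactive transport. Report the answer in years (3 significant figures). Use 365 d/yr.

K = 0.00208 cm/s × 864 = 1.797 m/d
Specific discharge q = 1.797 × 0.0087 = 0.01563 m/d
Seepage velocity v = q / n = 0.01563 / 0.19 = 0.08229 m/d
t = L / v = 160 / 0.08229 = 1944 d
   = 1944 / 365 = 5.33 yr

5.33 years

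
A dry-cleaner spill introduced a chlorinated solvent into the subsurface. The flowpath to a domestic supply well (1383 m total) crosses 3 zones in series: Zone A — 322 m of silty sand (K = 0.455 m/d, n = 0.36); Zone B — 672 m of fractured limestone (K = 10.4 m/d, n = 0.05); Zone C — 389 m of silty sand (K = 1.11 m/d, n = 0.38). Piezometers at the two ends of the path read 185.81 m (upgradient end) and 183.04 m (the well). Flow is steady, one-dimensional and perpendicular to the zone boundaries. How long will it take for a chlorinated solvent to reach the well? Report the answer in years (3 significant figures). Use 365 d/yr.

330 years

Total head drop ΔH = 185.81 − 183.04 = 2.77 m
Steady 1-D flow in series ⇒ the Darcy flux q is identical in every zone and the zone head losses add (resistances L/K in series).
Σ(L/K) = 322/0.455 + 672/10.4 + 389/1.11 = 707.7 + 64.62 + 350.5 = 1123 d
q = ΔH / Σ(L/K) = 2.77 / 1123 = 0.002467 m/d (same in every zone)
Zone A: v = q/n = 0.002467/0.36 = 0.006853 m/d → t_A = 322/0.006853 = 46990 d
Zone B: v = q/n = 0.002467/0.05 = 0.04934 m/d → t_B = 672/0.04934 = 13620 d
Zone C: v = q/n = 0.002467/0.38 = 0.006492 m/d → t_C = 389/0.006492 = 59920 d
Total t = 46990 + 13620 + 59920 = 120500 d
   = 120500 / 365 = 330 yr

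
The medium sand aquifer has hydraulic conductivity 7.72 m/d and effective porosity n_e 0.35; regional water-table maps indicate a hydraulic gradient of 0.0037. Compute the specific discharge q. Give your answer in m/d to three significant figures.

q = Ki = 7.72 × 0.0037 = 0.02856 m/d

0.0286 m/d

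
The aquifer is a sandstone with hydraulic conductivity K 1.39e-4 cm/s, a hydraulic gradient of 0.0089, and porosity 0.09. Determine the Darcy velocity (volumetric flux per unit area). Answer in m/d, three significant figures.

K = 1.39e-4 cm/s × 864 = 0.1201 m/d
Darcy flux q = K·i = 0.1201 × 0.0089 = 0.001069 m/d

0.00107 m/d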